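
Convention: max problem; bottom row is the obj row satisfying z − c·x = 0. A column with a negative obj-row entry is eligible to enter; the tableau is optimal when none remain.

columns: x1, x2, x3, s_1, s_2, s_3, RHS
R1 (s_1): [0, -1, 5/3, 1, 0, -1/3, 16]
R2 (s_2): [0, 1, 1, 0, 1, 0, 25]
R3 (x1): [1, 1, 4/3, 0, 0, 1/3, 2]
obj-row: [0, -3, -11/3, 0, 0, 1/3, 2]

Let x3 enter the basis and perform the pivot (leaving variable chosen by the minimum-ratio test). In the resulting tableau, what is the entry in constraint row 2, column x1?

-3/4

Ratio test on column x3 — row 1: 16/(5/3) = 48/5; row 2: 25/1 = 25; row 3: 2/(4/3) = 3/2. Minimum is 3/2 at row 3 (x1 leaves); pivot element 4/3.
Divide row 3 by 4/3; eliminate column x3 from the other rows.
Row 2 update in column x1: 0 − 1·(3/4) = -3/4.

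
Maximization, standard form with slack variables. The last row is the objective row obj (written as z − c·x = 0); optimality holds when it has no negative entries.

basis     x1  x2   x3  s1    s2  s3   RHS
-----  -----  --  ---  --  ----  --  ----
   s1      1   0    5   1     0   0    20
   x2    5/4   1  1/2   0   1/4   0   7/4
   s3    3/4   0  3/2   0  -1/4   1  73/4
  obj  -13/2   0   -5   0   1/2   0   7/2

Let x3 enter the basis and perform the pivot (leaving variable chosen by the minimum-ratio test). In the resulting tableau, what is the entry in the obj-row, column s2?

3

Ratio test on column x3 — row 1: 20/5 = 4; row 2: (7/4)/(1/2) = 7/2; row 3: (73/4)/(3/2) = 73/6. Minimum is 7/2 at row 2 (x2 leaves); pivot element 1/2.
Divide row 2 by 1/2; eliminate column x3 from the other rows.
obj-row update in column s2: 1/2 − (-5)·(1/2) = 3.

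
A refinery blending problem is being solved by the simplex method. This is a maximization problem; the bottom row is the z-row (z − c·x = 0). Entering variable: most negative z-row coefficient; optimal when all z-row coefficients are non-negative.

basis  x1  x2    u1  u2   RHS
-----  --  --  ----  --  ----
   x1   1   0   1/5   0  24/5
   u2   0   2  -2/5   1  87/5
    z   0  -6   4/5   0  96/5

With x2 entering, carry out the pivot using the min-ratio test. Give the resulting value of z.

Ratio test on column x2 — row 1: entry 0 ≤ 0; row 2: (87/5)/2 = 87/10. Minimum is 87/10 at row 2 (u2 leaves); pivot element 2.
Pivot on row 2; the z-row RHS becomes 96/5 − (-6)·(87/10) = 357/5.

357/5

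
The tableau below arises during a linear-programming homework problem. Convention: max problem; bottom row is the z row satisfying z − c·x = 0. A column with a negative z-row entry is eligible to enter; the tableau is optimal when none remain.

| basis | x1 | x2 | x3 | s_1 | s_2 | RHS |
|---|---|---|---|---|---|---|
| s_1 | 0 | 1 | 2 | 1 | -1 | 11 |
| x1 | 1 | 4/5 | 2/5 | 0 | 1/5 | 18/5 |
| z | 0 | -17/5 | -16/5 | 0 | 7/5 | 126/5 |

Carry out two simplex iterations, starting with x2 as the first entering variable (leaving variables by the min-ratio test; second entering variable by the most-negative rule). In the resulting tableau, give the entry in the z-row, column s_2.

1

Ratio test on column x2 — row 1: 11/1 = 11; row 2: (18/5)/(4/5) = 9/2. Minimum is 9/2 at row 2 (x1 leaves); pivot element 4/5.
Divide row 2 by 4/5; eliminate column x2 from the other rows.
Second iteration: most negative z-row entry is -3/2 in column x3, so x3 enters.
Ratio test on column x3 — row 1: (13/2)/(3/2) = 13/3; row 2: (9/2)/(1/2) = 9. Minimum is 13/3 at row 1 (s_1 leaves); pivot element 3/2.
Divide row 1 by 3/2; eliminate column x3 from the other rows.
After both pivots, the entry at the z-row, column s_2 is 1.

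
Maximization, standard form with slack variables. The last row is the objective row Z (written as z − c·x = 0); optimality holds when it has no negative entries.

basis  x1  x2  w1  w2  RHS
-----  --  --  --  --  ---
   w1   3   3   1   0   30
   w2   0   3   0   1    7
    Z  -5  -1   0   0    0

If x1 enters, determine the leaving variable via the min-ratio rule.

Column x1 entries and ratios — w1: 30/3 = 10; w2: 0 ≤ 0, skip.
Smallest ratio is 10 in the row of w1, so w1 leaves.

w1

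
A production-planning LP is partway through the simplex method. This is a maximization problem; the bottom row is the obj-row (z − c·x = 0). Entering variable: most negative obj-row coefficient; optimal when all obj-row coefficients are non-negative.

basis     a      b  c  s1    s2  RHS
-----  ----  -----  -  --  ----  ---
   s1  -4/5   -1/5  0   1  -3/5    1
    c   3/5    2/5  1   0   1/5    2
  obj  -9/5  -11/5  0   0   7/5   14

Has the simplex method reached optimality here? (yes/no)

The obj-row has a negative entry -11/5 in column b, so it is not optimal.

no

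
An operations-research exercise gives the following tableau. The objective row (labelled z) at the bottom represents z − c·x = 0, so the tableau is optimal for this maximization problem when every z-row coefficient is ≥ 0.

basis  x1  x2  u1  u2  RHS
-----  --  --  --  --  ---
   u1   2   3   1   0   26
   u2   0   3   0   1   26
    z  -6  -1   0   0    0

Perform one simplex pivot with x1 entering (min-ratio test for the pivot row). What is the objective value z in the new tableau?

Ratio test on column x1 — row 1: 26/2 = 13; row 2: entry 0 ≤ 0. Minimum is 13 at row 1 (u1 leaves); pivot element 2.
Pivot on row 1; the z-row RHS becomes 0 − (-6)·13 = 78.

78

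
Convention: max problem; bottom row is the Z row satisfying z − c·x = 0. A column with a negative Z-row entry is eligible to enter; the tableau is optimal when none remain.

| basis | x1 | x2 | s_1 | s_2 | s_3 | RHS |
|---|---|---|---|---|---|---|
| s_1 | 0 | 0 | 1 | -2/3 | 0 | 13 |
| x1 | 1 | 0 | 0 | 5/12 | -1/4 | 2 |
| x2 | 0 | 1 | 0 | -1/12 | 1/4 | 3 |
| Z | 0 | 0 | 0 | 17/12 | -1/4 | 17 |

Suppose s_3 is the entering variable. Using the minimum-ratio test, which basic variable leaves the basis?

Column s_3 entries and ratios — s_1: 0 ≤ 0, skip; x1: -1/4 ≤ 0, skip; x2: 3/(1/4) = 12.
Smallest ratio is 12 in the row of x2, so x2 leaves.

x2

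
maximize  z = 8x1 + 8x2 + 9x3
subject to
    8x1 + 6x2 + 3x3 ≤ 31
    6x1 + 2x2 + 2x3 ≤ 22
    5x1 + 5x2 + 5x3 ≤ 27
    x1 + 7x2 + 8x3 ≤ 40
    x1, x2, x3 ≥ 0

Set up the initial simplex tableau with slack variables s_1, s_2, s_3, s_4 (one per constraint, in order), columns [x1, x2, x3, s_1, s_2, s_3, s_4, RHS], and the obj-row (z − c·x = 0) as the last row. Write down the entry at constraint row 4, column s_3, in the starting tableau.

Slack s_3 belongs to constraint 3; its column is the unit vector e_3, so the entry in row 4 is 0.

0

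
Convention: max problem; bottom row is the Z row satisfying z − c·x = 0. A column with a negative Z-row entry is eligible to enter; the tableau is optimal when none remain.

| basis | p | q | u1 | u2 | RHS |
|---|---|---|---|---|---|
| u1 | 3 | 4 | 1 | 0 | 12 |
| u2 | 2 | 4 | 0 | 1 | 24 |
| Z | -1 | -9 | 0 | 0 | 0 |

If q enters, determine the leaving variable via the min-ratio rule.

Column q entries and ratios — u1: 12/4 = 3; u2: 24/4 = 6.
Smallest ratio is 3 in the row of u1, so u1 leaves.

u1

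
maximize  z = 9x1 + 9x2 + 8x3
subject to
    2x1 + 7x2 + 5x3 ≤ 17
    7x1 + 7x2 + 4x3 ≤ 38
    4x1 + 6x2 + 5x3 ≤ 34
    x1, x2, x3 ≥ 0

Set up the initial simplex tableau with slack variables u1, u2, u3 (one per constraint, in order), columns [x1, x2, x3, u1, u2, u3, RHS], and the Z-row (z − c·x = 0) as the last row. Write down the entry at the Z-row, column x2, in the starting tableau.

-9

The Z-row carries the negated objective coefficients: the x2 entry is -9.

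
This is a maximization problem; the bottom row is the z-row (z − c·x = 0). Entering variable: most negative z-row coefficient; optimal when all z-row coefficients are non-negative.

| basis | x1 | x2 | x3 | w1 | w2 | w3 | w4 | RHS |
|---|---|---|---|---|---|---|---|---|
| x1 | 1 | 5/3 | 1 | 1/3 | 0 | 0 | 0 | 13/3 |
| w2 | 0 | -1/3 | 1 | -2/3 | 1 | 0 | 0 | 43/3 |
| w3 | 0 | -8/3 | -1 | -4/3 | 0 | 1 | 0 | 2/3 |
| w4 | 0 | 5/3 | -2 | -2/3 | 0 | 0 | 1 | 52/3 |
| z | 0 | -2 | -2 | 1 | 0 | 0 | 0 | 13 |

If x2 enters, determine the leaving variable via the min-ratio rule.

Column x2 entries and ratios — x1: (13/3)/(5/3) = 13/5; w2: -1/3 ≤ 0, skip; w3: -8/3 ≤ 0, skip; w4: (52/3)/(5/3) = 52/5.
Smallest ratio is 13/5 in the row of x1, so x1 leaves.

x1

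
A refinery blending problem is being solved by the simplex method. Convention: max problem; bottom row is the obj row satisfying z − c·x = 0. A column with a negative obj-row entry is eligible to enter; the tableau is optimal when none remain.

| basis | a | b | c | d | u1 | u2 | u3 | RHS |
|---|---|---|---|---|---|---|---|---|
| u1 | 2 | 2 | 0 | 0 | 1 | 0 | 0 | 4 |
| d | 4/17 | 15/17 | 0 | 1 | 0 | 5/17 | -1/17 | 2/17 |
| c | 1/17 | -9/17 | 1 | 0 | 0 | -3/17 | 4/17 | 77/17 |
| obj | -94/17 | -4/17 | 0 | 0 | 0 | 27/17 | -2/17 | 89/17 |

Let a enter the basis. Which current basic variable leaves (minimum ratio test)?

d

Column a entries and ratios — u1: 4/2 = 2; d: (2/17)/(4/17) = 1/2; c: (77/17)/(1/17) = 77.
Smallest ratio is 1/2 in the row of d, so d leaves.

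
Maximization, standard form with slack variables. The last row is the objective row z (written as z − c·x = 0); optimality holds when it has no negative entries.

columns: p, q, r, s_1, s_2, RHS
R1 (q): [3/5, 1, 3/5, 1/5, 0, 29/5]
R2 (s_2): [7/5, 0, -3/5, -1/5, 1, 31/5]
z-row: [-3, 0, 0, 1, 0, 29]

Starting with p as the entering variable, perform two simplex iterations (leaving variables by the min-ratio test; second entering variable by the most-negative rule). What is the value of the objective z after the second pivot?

47

Ratio test on column p — row 1: (29/5)/(3/5) = 29/3; row 2: (31/5)/(7/5) = 31/7. Minimum is 31/7 at row 2 (s_2 leaves); pivot element 7/5.
Pivot on row 2; the z-row RHS becomes 29 − (-3)·(31/7) = 296/7.
Next entering variable (most negative z-row entry -9/7): r.
Ratio test on column r — row 1: (22/7)/(6/7) = 11/3; row 2: entry -3/7 ≤ 0. Minimum is 11/3 at row 1 (q leaves); pivot element 6/7.
After the second pivot the z-row RHS is 296/7 − (-9/7)·(11/3) = 47.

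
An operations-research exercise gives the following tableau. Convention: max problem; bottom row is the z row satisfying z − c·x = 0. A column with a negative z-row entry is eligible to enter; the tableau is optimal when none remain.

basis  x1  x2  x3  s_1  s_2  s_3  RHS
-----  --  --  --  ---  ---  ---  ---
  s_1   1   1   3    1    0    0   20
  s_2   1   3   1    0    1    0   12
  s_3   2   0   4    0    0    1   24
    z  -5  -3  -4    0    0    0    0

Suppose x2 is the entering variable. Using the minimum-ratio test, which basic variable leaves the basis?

s_2

Column x2 entries and ratios — s_1: 20/1 = 20; s_2: 12/3 = 4; s_3: 0 ≤ 0, skip.
Smallest ratio is 4 in the row of s_2, so s_2 leaves.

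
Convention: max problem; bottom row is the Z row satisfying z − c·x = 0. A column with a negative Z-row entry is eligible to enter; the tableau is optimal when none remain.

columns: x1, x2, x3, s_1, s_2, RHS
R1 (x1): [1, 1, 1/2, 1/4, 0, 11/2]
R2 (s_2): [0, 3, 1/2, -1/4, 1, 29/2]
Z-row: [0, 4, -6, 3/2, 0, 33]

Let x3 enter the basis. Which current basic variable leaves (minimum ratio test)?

x1

Column x3 entries and ratios — x1: (11/2)/(1/2) = 11; s_2: (29/2)/(1/2) = 29.
Smallest ratio is 11 in the row of x1, so x1 leaves.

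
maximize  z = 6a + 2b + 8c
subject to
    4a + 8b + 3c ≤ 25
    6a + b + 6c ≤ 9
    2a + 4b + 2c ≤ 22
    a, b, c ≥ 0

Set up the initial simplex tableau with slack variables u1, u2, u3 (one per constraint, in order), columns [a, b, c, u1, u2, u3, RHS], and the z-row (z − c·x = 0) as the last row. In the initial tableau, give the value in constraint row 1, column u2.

0

Slack u2 belongs to constraint 2; its column is the unit vector e_2, so the entry in row 1 is 0.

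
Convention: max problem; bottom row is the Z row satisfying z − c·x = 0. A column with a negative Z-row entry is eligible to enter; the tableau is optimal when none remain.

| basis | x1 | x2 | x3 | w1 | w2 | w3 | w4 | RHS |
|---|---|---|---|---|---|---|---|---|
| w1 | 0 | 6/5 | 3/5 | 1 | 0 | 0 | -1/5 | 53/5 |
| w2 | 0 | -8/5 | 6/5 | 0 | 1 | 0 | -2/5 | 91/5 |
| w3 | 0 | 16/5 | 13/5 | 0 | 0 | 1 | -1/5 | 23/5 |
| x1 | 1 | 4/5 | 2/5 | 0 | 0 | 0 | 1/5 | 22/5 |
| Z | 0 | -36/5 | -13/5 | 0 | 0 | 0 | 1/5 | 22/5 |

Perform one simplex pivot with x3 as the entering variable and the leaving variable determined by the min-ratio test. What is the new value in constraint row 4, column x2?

4/13

Ratio test on column x3 — row 1: (53/5)/(3/5) = 53/3; row 2: (91/5)/(6/5) = 91/6; row 3: (23/5)/(13/5) = 23/13; row 4: (22/5)/(2/5) = 11. Minimum is 23/13 at row 3 (w3 leaves); pivot element 13/5.
Divide row 3 by 13/5; eliminate column x3 from the other rows.
Row 4 update in column x2: 4/5 − (2/5)·(16/13) = 4/13.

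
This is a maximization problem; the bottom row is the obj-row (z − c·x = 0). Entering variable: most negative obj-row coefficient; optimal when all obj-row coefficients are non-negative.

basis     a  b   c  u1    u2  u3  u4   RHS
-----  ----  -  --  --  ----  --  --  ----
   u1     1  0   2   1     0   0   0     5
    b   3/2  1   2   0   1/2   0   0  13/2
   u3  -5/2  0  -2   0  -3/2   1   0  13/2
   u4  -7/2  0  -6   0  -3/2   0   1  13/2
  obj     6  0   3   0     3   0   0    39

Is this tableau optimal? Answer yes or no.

Every obj-row coefficient is ≥ 0, so the tableau is optimal.

yes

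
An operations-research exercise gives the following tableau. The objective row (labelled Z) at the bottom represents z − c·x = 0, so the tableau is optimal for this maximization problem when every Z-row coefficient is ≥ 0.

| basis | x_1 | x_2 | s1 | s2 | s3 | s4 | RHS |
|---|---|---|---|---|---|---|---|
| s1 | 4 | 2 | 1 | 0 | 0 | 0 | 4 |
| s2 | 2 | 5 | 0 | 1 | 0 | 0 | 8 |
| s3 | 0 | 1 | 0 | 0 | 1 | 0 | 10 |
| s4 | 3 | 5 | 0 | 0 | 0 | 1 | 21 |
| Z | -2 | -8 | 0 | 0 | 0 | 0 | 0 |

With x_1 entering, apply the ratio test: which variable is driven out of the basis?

s1

Column x_1 entries and ratios — s1: 4/4 = 1; s2: 8/2 = 4; s3: 0 ≤ 0, skip; s4: 21/3 = 7.
Smallest ratio is 1 in the row of s1, so s1 leaves.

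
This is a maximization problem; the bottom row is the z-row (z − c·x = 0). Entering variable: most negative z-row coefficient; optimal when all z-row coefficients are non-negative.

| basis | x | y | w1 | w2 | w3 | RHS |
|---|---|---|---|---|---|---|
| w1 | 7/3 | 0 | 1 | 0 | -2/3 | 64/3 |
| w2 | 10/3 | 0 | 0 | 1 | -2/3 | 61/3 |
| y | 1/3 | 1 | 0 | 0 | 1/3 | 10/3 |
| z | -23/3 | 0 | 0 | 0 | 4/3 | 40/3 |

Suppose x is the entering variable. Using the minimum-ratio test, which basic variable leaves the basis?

Column x entries and ratios — w1: (64/3)/(7/3) = 64/7; w2: (61/3)/(10/3) = 61/10; y: (10/3)/(1/3) = 10.
Smallest ratio is 61/10 in the row of w2, so w2 leaves.

w2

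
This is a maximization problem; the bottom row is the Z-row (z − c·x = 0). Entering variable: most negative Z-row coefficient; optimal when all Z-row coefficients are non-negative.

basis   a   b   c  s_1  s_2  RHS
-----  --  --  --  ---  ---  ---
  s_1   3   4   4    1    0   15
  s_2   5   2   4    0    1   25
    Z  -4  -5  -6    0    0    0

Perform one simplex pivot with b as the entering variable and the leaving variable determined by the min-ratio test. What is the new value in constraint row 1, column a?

Ratio test on column b — row 1: 15/4 = 15/4; row 2: 25/2 = 25/2. Minimum is 15/4 at row 1 (s_1 leaves); pivot element 4.
Divide row 1 by 4; eliminate column b from the other rows.
In the new row 1, the a entry is the old entry divided by the pivot: 3/4 = 3/4.

3/4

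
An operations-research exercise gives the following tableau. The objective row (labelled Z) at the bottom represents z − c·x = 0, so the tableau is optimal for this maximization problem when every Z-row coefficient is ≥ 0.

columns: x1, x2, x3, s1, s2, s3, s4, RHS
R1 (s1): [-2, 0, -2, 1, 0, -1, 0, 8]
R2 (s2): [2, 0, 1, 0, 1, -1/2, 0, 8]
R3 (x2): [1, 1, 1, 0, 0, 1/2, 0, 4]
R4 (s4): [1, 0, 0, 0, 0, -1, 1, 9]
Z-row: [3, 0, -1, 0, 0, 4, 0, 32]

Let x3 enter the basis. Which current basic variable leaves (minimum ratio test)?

x2

Column x3 entries and ratios — s1: -2 ≤ 0, skip; s2: 8/1 = 8; x2: 4/1 = 4; s4: 0 ≤ 0, skip.
Smallest ratio is 4 in the row of x2, so x2 leaves.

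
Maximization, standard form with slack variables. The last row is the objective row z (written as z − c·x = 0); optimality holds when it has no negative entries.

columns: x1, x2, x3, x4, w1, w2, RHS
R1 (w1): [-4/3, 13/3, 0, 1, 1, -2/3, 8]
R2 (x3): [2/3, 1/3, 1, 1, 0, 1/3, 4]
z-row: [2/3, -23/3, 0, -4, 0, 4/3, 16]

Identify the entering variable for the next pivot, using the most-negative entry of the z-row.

Negative z-row entries: x2: -23/3, x4: -4.
The most negative is -23/3 in column x2, so x2 enters.

x2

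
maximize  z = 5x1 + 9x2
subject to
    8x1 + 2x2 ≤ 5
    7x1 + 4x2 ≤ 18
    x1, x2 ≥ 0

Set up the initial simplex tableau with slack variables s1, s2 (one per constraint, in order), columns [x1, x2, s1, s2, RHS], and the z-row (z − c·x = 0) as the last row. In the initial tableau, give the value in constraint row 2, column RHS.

The RHS of constraint 2 is b_2 = 18.

18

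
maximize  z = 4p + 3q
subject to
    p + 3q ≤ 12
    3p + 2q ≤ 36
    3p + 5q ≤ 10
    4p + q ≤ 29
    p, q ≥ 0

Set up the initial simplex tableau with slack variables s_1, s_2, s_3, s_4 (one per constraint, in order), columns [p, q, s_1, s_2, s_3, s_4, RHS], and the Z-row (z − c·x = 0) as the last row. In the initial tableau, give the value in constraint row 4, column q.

Constraint 4 has coefficient 1 on q.

1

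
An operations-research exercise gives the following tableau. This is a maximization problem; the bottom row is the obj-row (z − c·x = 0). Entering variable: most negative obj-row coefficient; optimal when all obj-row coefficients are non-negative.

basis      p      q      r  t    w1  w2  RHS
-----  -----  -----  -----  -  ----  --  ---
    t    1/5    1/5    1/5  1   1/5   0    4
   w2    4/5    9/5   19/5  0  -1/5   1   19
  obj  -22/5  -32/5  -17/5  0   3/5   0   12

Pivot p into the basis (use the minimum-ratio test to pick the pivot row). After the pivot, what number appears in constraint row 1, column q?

1

Ratio test on column p — row 1: 4/(1/5) = 20; row 2: 19/(4/5) = 95/4. Minimum is 20 at row 1 (t leaves); pivot element 1/5.
Divide row 1 by 1/5; eliminate column p from the other rows.
In the new row 1, the q entry is the old entry divided by the pivot: (1/5)/(1/5) = 1.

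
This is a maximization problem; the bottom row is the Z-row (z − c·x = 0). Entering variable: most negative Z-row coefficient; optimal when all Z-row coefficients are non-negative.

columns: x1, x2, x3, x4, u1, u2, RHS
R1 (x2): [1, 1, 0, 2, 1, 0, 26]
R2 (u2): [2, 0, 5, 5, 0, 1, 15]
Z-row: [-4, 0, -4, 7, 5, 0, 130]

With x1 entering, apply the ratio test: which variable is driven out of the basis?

Column x1 entries and ratios — x2: 26/1 = 26; u2: 15/2 = 15/2.
Smallest ratio is 15/2 in the row of u2, so u2 leaves.

u2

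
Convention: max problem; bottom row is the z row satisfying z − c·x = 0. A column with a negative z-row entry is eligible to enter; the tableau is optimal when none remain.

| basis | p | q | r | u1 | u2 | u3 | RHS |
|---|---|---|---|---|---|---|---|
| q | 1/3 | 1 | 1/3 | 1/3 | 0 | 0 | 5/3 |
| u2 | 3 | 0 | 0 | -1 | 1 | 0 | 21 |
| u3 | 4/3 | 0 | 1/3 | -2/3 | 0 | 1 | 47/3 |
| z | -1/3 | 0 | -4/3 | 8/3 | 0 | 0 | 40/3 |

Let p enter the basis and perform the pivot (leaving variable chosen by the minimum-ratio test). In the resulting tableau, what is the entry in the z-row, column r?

-1

Ratio test on column p — row 1: (5/3)/(1/3) = 5; row 2: 21/3 = 7; row 3: (47/3)/(4/3) = 47/4. Minimum is 5 at row 1 (q leaves); pivot element 1/3.
Divide row 1 by 1/3; eliminate column p from the other rows.
z-row update in column r: -4/3 − (-1/3)·1 = -1.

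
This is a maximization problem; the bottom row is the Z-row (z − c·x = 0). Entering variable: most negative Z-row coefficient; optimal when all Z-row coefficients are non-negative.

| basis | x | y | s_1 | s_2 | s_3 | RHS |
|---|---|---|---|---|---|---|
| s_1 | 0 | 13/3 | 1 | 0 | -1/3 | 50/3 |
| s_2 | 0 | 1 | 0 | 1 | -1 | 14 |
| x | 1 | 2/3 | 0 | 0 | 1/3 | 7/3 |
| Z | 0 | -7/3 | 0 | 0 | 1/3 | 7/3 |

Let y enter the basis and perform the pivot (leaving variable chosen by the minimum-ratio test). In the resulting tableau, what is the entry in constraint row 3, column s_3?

1/2

Ratio test on column y — row 1: (50/3)/(13/3) = 50/13; row 2: 14/1 = 14; row 3: (7/3)/(2/3) = 7/2. Minimum is 7/2 at row 3 (x leaves); pivot element 2/3.
Divide row 3 by 2/3; eliminate column y from the other rows.
In the new row 3, the s_3 entry is the old entry divided by the pivot: (1/3)/(2/3) = 1/2.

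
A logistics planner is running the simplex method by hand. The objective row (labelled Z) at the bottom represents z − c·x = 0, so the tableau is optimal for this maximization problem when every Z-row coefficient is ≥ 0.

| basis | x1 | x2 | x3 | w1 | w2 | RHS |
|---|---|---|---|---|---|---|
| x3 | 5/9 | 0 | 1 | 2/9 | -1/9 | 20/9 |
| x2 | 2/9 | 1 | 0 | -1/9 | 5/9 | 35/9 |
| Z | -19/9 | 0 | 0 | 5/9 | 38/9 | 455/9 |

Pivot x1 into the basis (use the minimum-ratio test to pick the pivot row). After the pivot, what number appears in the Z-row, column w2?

Ratio test on column x1 — row 1: (20/9)/(5/9) = 4; row 2: (35/9)/(2/9) = 35/2. Minimum is 4 at row 1 (x3 leaves); pivot element 5/9.
Divide row 1 by 5/9; eliminate column x1 from the other rows.
Z-row update in column w2: 38/9 − (-19/9)·(-1/5) = 19/5.

19/5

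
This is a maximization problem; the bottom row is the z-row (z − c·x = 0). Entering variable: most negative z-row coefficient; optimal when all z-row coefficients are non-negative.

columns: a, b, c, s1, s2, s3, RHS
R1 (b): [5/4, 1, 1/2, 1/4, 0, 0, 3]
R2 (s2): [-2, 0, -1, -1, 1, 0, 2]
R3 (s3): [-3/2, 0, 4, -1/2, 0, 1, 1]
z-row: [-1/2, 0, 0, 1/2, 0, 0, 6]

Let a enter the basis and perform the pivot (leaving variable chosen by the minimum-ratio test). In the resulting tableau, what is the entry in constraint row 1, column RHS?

Ratio test on column a — row 1: 3/(5/4) = 12/5; row 2: entry -2 ≤ 0; row 3: entry -3/2 ≤ 0. Minimum is 12/5 at row 1 (b leaves); pivot element 5/4.
Divide row 1 by 5/4; eliminate column a from the other rows.
In the new row 1, the RHS entry is the old entry divided by the pivot: 3/(5/4) = 12/5.

12/5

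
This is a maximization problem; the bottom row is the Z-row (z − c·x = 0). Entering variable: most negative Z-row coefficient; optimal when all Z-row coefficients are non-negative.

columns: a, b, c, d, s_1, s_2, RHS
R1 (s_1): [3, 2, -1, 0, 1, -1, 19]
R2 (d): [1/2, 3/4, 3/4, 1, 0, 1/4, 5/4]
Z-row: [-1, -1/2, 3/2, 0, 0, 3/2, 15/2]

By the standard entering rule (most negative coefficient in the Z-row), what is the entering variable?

a

Negative Z-row entries: a: -1, b: -1/2.
The most negative is -1 in column a, so a enters.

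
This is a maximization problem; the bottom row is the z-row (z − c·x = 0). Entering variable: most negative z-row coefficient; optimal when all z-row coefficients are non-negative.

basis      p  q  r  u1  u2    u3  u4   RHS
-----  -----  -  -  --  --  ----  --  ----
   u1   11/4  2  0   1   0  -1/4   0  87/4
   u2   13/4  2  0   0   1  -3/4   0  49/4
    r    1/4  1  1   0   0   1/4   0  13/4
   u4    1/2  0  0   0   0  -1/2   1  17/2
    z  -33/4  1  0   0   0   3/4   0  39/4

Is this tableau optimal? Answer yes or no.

The z-row has a negative entry -33/4 in column p, so it is not optimal.

no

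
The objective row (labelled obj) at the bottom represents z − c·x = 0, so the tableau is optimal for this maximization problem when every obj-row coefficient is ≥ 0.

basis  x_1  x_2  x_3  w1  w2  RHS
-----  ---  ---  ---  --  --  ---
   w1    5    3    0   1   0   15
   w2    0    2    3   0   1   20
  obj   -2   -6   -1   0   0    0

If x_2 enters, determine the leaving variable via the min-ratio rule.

Column x_2 entries and ratios — w1: 15/3 = 5; w2: 20/2 = 10.
Smallest ratio is 5 in the row of w1, so w1 leaves.

w1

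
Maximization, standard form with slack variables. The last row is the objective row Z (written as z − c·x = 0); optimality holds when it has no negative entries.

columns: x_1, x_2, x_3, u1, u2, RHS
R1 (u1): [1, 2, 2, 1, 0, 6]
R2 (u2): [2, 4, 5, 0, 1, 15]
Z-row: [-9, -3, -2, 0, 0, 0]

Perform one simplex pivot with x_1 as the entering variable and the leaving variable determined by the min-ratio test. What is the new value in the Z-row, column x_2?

15

Ratio test on column x_1 — row 1: 6/1 = 6; row 2: 15/2 = 15/2. Minimum is 6 at row 1 (u1 leaves); pivot element 1.
Divide row 1 by 1; eliminate column x_1 from the other rows.
Z-row update in column x_2: -3 − (-9)·2 = 15.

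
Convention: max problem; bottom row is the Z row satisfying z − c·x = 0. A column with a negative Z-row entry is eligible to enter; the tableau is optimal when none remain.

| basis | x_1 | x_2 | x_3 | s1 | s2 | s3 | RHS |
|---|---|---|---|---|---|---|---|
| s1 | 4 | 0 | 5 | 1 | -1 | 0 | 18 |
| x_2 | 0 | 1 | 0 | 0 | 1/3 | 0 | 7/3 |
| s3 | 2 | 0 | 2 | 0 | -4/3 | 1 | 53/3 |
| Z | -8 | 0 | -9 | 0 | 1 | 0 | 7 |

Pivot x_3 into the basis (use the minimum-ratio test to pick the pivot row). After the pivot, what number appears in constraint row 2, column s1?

0

Ratio test on column x_3 — row 1: 18/5 = 18/5; row 2: entry 0 ≤ 0; row 3: (53/3)/2 = 53/6. Minimum is 18/5 at row 1 (s1 leaves); pivot element 5.
Divide row 1 by 5; eliminate column x_3 from the other rows.
Row 2 update in column s1: 0 − 0·(1/5) = 0.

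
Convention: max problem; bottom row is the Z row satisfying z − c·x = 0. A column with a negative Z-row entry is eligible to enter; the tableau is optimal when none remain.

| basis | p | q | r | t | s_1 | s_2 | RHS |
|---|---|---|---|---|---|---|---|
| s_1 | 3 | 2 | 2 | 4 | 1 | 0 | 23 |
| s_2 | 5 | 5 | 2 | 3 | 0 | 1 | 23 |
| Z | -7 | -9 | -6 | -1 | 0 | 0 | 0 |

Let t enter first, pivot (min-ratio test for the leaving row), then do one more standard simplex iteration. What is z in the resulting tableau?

138/7

Ratio test on column t — row 1: 23/4 = 23/4; row 2: 23/3 = 23/3. Minimum is 23/4 at row 1 (s_1 leaves); pivot element 4.
Pivot on row 1; the Z-row RHS becomes 0 − (-1)·(23/4) = 23/4.
Next entering variable (most negative Z-row entry -17/2): q.
Ratio test on column q — row 1: (23/4)/(1/2) = 23/2; row 2: (23/4)/(7/2) = 23/14. Minimum is 23/14 at row 2 (s_2 leaves); pivot element 7/2.
After the second pivot the Z-row RHS is 23/4 − (-17/2)·(23/14) = 138/7.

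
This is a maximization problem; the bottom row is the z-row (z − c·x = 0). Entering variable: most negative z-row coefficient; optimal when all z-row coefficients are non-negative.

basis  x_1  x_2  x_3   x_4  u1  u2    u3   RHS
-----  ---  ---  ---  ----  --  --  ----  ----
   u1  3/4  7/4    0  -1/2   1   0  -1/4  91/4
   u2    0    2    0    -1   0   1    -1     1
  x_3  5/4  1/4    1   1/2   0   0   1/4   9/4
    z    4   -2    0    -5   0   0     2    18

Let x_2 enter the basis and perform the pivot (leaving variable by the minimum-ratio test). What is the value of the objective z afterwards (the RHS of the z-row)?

19

Ratio test on column x_2 — row 1: (91/4)/(7/4) = 13; row 2: 1/2 = 1/2; row 3: (9/4)/(1/4) = 9. Minimum is 1/2 at row 2 (u2 leaves); pivot element 2.
Pivot on row 2; the z-row RHS becomes 18 − (-2)·(1/2) = 19.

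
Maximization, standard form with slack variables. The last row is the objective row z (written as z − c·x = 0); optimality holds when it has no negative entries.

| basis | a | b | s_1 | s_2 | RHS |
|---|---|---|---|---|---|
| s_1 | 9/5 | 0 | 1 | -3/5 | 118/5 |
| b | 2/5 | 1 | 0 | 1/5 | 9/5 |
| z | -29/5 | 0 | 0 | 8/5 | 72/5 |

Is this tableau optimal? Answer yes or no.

The z-row has a negative entry -29/5 in column a, so it is not optimal.

no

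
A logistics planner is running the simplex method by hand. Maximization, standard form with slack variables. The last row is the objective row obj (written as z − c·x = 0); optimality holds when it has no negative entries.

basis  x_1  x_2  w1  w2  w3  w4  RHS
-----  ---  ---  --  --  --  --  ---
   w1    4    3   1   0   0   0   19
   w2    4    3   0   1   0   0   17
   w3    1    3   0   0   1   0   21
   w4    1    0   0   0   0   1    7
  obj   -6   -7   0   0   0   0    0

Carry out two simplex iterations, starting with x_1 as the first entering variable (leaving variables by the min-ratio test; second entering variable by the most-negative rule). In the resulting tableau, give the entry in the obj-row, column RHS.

Ratio test on column x_1 — row 1: 19/4 = 19/4; row 2: 17/4 = 17/4; row 3: 21/1 = 21; row 4: 7/1 = 7. Minimum is 17/4 at row 2 (w2 leaves); pivot element 4.
Divide row 2 by 4; eliminate column x_1 from the other rows.
Second iteration: most negative obj-row entry is -5/2 in column x_2, so x_2 enters.
Ratio test on column x_2 — row 1: entry 0 ≤ 0; row 2: (17/4)/(3/4) = 17/3; row 3: (67/4)/(9/4) = 67/9; row 4: entry -3/4 ≤ 0. Minimum is 17/3 at row 2 (x_1 leaves); pivot element 3/4.
Divide row 2 by 3/4; eliminate column x_2 from the other rows.
After both pivots, the entry at the obj-row, column RHS is 119/3.

119/3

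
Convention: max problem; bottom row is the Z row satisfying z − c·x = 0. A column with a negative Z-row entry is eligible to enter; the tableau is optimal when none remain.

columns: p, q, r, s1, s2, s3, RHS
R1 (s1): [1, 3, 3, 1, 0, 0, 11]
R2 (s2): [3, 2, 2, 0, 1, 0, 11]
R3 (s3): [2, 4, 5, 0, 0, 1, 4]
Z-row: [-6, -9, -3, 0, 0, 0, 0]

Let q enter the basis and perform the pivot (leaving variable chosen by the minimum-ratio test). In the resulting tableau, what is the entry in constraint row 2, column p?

2

Ratio test on column q — row 1: 11/3 = 11/3; row 2: 11/2 = 11/2; row 3: 4/4 = 1. Minimum is 1 at row 3 (s3 leaves); pivot element 4.
Divide row 3 by 4; eliminate column q from the other rows.
Row 2 update in column p: 3 − 2·(1/2) = 2.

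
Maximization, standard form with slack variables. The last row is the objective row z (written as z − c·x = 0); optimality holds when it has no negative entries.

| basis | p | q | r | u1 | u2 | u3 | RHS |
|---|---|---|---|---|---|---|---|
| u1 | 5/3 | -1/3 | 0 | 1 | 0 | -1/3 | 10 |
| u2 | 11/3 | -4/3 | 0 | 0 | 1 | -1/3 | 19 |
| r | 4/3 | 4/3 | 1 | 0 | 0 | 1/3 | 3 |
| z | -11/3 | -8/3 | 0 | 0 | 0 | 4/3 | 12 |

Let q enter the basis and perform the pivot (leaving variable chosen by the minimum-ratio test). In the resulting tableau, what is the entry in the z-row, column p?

Ratio test on column q — row 1: entry -1/3 ≤ 0; row 2: entry -4/3 ≤ 0; row 3: 3/(4/3) = 9/4. Minimum is 9/4 at row 3 (r leaves); pivot element 4/3.
Divide row 3 by 4/3; eliminate column q from the other rows.
z-row update in column p: -11/3 − (-8/3)·1 = -1.

-1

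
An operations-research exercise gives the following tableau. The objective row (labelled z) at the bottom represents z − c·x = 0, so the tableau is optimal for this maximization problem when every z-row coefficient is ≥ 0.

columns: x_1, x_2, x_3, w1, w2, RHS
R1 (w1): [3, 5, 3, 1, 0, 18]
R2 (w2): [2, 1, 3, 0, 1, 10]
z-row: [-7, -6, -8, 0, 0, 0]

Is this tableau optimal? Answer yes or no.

The z-row has a negative entry -8 in column x_3, so it is not optimal.

no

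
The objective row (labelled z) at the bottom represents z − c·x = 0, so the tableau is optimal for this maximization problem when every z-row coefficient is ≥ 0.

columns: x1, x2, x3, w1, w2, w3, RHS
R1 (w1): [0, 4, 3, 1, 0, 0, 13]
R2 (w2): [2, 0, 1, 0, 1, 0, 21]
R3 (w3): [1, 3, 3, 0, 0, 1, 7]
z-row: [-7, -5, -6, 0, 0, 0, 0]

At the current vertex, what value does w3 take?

7

w3 is basic (row 3); its value is the RHS of that row, 7.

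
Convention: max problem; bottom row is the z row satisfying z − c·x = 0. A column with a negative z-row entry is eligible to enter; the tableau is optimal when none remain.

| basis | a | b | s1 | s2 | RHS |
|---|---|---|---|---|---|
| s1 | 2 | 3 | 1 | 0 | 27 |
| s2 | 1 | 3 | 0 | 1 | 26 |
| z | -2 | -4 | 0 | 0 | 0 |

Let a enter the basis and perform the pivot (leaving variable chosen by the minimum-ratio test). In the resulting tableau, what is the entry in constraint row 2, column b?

Ratio test on column a — row 1: 27/2 = 27/2; row 2: 26/1 = 26. Minimum is 27/2 at row 1 (s1 leaves); pivot element 2.
Divide row 1 by 2; eliminate column a from the other rows.
Row 2 update in column b: 3 − 1·(3/2) = 3/2.

3/2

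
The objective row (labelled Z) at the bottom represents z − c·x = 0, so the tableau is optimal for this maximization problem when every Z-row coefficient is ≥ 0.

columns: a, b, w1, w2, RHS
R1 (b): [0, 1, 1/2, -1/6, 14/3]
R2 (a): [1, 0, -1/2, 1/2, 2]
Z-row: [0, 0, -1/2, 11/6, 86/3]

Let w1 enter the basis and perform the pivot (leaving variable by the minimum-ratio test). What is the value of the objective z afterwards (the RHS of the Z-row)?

100/3

Ratio test on column w1 — row 1: (14/3)/(1/2) = 28/3; row 2: entry -1/2 ≤ 0. Minimum is 28/3 at row 1 (b leaves); pivot element 1/2.
Pivot on row 1; the Z-row RHS becomes 86/3 − (-1/2)·(28/3) = 100/3.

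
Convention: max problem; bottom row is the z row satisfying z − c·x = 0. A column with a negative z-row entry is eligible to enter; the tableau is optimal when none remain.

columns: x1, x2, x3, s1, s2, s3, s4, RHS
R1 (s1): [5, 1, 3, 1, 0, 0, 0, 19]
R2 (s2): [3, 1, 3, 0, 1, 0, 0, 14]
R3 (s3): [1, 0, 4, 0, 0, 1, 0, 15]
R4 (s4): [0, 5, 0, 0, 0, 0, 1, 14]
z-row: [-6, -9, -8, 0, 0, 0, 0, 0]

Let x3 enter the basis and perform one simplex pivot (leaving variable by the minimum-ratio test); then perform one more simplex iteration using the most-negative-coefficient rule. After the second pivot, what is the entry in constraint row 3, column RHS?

Ratio test on column x3 — row 1: 19/3 = 19/3; row 2: 14/3 = 14/3; row 3: 15/4 = 15/4; row 4: entry 0 ≤ 0. Minimum is 15/4 at row 3 (s3 leaves); pivot element 4.
Divide row 3 by 4; eliminate column x3 from the other rows.
Second iteration: most negative z-row entry is -9 in column x2, so x2 enters.
Ratio test on column x2 — row 1: (31/4)/1 = 31/4; row 2: (11/4)/1 = 11/4; row 3: entry 0 ≤ 0; row 4: 14/5 = 14/5. Minimum is 11/4 at row 2 (s2 leaves); pivot element 1.
Divide row 2 by 1; eliminate column x2 from the other rows.
After both pivots, the entry at constraint row 3, column RHS is 15/4.

15/4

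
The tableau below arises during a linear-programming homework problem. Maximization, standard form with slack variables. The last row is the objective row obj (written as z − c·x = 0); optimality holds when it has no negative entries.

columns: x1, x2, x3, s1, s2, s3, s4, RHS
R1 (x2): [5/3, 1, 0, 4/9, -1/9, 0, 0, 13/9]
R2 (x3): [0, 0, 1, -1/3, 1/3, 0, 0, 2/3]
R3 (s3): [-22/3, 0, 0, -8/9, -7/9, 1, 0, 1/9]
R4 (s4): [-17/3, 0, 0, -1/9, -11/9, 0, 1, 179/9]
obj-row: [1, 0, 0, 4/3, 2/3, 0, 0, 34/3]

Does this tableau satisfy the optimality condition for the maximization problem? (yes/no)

yes

Every obj-row coefficient is ≥ 0, so the tableau is optimal.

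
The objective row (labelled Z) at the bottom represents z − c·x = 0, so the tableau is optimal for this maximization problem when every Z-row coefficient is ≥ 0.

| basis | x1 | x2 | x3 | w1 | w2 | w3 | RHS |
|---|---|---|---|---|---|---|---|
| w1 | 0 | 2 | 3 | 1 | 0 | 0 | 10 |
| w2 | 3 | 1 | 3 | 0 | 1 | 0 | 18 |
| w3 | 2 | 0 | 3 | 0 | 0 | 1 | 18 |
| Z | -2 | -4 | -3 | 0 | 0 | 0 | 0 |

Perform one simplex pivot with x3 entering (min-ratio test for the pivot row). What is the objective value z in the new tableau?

Ratio test on column x3 — row 1: 10/3 = 10/3; row 2: 18/3 = 6; row 3: 18/3 = 6. Minimum is 10/3 at row 1 (w1 leaves); pivot element 3.
Pivot on row 1; the Z-row RHS becomes 0 − (-3)·(10/3) = 10.

10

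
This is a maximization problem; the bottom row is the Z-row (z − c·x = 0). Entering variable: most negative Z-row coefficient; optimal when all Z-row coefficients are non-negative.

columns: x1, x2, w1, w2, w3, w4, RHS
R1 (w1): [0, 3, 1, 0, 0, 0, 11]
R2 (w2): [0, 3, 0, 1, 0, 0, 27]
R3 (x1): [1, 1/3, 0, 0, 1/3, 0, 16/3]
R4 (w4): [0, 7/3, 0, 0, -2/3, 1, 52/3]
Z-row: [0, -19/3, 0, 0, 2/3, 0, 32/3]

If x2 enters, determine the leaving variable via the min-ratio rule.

Column x2 entries and ratios — w1: 11/3 = 11/3; w2: 27/3 = 9; x1: (16/3)/(1/3) = 16; w4: (52/3)/(7/3) = 52/7.
Smallest ratio is 11/3 in the row of w1, so w1 leaves.

w1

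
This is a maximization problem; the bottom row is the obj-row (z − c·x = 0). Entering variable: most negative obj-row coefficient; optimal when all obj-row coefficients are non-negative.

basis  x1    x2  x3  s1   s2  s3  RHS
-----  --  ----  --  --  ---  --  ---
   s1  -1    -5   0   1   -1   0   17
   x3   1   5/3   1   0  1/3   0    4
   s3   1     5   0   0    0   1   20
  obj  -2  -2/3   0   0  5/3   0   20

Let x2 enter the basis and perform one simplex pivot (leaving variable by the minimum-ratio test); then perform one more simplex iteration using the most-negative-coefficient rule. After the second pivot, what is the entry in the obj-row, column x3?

2

Ratio test on column x2 — row 1: entry -5 ≤ 0; row 2: 4/(5/3) = 12/5; row 3: 20/5 = 4. Minimum is 12/5 at row 2 (x3 leaves); pivot element 5/3.
Divide row 2 by 5/3; eliminate column x2 from the other rows.
Second iteration: most negative obj-row entry is -8/5 in column x1, so x1 enters.
Ratio test on column x1 — row 1: 29/2 = 29/2; row 2: (12/5)/(3/5) = 4; row 3: entry -2 ≤ 0. Minimum is 4 at row 2 (x2 leaves); pivot element 3/5.
Divide row 2 by 3/5; eliminate column x1 from the other rows.
After both pivots, the entry at the obj-row, column x3 is 2.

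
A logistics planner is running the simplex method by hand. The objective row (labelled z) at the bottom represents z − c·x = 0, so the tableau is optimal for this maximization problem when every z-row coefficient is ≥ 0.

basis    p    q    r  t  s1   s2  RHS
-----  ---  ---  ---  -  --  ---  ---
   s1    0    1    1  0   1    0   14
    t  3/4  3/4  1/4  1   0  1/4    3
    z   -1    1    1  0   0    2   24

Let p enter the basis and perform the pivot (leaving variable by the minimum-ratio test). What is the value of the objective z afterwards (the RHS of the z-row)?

Ratio test on column p — row 1: entry 0 ≤ 0; row 2: 3/(3/4) = 4. Minimum is 4 at row 2 (t leaves); pivot element 3/4.
Pivot on row 2; the z-row RHS becomes 24 − (-1)·4 = 28.

28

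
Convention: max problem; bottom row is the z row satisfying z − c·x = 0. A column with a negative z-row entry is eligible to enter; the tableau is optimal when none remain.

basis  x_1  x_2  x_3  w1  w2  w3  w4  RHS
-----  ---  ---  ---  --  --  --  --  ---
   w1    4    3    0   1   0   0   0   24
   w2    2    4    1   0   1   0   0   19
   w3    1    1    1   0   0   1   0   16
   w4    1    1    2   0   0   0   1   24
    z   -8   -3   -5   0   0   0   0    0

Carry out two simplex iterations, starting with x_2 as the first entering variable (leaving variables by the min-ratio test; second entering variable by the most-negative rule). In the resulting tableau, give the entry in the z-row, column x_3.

Ratio test on column x_2 — row 1: 24/3 = 8; row 2: 19/4 = 19/4; row 3: 16/1 = 16; row 4: 24/1 = 24. Minimum is 19/4 at row 2 (w2 leaves); pivot element 4.
Divide row 2 by 4; eliminate column x_2 from the other rows.
Second iteration: most negative z-row entry is -13/2 in column x_1, so x_1 enters.
Ratio test on column x_1 — row 1: (39/4)/(5/2) = 39/10; row 2: (19/4)/(1/2) = 19/2; row 3: (45/4)/(1/2) = 45/2; row 4: (77/4)/(1/2) = 77/2. Minimum is 39/10 at row 1 (w1 leaves); pivot element 5/2.
Divide row 1 by 5/2; eliminate column x_1 from the other rows.
After both pivots, the entry at the z-row, column x_3 is -31/5.

-31/5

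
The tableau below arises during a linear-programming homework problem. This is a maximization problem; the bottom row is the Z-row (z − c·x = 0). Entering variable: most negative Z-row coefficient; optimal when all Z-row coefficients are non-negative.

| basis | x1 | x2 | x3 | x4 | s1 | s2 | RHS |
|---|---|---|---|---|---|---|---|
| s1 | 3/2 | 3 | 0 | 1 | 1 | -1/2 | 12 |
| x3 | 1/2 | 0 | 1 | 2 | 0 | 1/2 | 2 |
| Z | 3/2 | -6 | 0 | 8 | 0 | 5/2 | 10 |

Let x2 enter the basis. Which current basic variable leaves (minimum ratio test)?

s1

Column x2 entries and ratios — s1: 12/3 = 4; x3: 0 ≤ 0, skip.
Smallest ratio is 4 in the row of s1, so s1 leaves.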